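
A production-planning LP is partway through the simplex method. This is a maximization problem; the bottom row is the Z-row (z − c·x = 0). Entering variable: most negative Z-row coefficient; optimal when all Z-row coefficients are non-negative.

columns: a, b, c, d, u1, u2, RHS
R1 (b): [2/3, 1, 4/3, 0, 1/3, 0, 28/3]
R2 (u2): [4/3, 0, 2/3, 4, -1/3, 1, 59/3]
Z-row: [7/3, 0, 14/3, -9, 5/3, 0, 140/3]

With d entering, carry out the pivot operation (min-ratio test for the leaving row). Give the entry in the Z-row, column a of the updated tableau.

Ratio test on column d — row 1: entry 0 ≤ 0; row 2: (59/3)/4 = 59/12. Minimum is 59/12 at row 2 (u2 leaves); pivot element 4.
Divide row 2 by 4; eliminate column d from the other rows.
Z-row update in column a: 7/3 − (-9)·(1/3) = 16/3.

16/3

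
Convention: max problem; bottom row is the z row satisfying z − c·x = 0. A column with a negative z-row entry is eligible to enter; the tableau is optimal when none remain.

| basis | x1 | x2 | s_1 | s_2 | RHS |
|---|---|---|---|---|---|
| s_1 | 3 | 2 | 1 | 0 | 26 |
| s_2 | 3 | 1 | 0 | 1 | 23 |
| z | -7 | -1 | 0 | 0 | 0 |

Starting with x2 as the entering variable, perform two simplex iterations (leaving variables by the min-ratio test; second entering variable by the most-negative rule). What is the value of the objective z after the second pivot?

Ratio test on column x2 — row 1: 26/2 = 13; row 2: 23/1 = 23. Minimum is 13 at row 1 (s_1 leaves); pivot element 2.
Pivot on row 1; the z-row RHS becomes 0 − (-1)·13 = 13.
Next entering variable (most negative z-row entry -11/2): x1.
Ratio test on column x1 — row 1: 13/(3/2) = 26/3; row 2: 10/(3/2) = 20/3. Minimum is 20/3 at row 2 (s_2 leaves); pivot element 3/2.
After the second pivot the z-row RHS is 13 − (-11/2)·(20/3) = 149/3.

149/3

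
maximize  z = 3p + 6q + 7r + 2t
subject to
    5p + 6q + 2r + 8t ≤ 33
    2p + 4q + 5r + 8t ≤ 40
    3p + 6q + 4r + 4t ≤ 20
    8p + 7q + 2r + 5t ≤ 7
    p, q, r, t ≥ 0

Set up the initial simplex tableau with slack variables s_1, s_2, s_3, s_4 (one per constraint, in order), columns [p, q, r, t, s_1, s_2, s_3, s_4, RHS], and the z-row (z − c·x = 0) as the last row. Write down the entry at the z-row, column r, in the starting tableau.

-7

The z-row carries the negated objective coefficients: the r entry is -7.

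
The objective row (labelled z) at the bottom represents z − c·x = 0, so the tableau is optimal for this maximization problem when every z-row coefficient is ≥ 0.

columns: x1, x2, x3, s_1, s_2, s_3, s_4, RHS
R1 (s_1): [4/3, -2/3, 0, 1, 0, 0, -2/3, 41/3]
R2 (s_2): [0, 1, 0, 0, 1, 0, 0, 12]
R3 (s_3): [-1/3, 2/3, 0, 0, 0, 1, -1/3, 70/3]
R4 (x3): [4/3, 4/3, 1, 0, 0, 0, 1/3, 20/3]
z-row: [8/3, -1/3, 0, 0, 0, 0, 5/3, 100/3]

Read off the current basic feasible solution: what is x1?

x1 is not in the basis, so in the current basic feasible solution x1 = 0.

0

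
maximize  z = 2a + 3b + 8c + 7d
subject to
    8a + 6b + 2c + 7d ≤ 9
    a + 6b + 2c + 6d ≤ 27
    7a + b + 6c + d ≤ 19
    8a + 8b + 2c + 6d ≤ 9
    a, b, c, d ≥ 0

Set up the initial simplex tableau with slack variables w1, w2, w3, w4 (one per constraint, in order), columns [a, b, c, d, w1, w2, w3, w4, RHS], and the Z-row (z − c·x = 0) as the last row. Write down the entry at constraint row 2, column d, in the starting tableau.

Constraint 2 has coefficient 6 on d.

6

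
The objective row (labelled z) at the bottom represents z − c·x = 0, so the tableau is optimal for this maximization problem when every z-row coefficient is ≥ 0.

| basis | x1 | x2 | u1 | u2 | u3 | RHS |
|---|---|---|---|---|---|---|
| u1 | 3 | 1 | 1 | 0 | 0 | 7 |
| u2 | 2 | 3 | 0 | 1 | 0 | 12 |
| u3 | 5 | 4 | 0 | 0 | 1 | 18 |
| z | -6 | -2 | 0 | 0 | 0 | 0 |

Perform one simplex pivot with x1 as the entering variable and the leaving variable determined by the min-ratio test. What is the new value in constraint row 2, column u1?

Ratio test on column x1 — row 1: 7/3 = 7/3; row 2: 12/2 = 6; row 3: 18/5 = 18/5. Minimum is 7/3 at row 1 (u1 leaves); pivot element 3.
Divide row 1 by 3; eliminate column x1 from the other rows.
Row 2 update in column u1: 0 − 2·(1/3) = -2/3.

-2/3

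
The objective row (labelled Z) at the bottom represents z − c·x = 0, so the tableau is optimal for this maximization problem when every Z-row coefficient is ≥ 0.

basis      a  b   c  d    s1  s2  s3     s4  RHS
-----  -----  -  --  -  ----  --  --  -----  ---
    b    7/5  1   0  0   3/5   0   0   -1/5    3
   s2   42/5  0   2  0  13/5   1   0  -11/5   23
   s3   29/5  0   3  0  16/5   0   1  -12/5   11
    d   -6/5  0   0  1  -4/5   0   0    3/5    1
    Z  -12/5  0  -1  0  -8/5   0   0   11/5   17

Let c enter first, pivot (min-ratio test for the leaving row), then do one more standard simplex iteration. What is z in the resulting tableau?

Ratio test on column c — row 1: entry 0 ≤ 0; row 2: 23/2 = 23/2; row 3: 11/3 = 11/3; row 4: entry 0 ≤ 0. Minimum is 11/3 at row 3 (s3 leaves); pivot element 3.
Pivot on row 3; the Z-row RHS becomes 17 − (-1)·(11/3) = 62/3.
Next entering variable (most negative Z-row entry -8/15): s1.
Ratio test on column s1 — row 1: 3/(3/5) = 5; row 2: (47/3)/(7/15) = 235/7; row 3: (11/3)/(16/15) = 55/16; row 4: entry -4/5 ≤ 0. Minimum is 55/16 at row 3 (c leaves); pivot element 16/15.
After the second pivot the Z-row RHS is 62/3 − (-8/15)·(55/16) = 45/2.

45/2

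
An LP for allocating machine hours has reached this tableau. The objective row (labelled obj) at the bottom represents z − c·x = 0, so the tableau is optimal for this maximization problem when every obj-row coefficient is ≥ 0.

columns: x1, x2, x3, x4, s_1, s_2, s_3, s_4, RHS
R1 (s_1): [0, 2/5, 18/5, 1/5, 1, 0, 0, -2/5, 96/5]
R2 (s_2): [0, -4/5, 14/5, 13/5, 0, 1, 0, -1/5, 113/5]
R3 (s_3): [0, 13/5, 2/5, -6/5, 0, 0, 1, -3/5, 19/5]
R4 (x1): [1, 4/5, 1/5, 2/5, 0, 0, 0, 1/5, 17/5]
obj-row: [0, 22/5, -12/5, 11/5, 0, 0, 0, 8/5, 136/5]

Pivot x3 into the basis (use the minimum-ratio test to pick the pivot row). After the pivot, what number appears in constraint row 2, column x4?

Ratio test on column x3 — row 1: (96/5)/(18/5) = 16/3; row 2: (113/5)/(14/5) = 113/14; row 3: (19/5)/(2/5) = 19/2; row 4: (17/5)/(1/5) = 17. Minimum is 16/3 at row 1 (s_1 leaves); pivot element 18/5.
Divide row 1 by 18/5; eliminate column x3 from the other rows.
Row 2 update in column x4: 13/5 − (14/5)·(1/18) = 22/9.

22/9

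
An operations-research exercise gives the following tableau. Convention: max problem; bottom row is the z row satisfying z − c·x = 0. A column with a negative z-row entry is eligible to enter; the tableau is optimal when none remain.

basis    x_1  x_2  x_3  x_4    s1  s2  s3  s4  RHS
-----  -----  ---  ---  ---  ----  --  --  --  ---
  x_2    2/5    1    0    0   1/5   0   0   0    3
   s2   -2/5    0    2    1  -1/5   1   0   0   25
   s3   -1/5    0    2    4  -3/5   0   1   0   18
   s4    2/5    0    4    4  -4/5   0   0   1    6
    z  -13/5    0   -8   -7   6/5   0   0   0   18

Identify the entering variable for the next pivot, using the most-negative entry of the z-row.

Negative z-row entries: x_1: -13/5, x_3: -8, x_4: -7.
The most negative is -8 in column x_3, so x_3 enters.

x_3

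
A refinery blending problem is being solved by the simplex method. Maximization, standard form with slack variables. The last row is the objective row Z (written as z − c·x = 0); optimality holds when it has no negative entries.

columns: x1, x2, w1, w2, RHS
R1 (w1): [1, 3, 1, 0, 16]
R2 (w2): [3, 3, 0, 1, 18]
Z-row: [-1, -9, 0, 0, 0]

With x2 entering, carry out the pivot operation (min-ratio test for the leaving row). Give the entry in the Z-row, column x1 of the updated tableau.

2

Ratio test on column x2 — row 1: 16/3 = 16/3; row 2: 18/3 = 6. Minimum is 16/3 at row 1 (w1 leaves); pivot element 3.
Divide row 1 by 3; eliminate column x2 from the other rows.
Z-row update in column x1: -1 − (-9)·(1/3) = 2.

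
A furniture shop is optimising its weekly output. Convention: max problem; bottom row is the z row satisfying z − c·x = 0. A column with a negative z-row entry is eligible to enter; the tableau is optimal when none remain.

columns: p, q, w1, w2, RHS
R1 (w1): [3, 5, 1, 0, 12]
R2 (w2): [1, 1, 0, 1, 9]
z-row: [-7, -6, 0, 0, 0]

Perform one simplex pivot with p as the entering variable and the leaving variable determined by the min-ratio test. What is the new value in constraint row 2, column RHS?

5

Ratio test on column p — row 1: 12/3 = 4; row 2: 9/1 = 9. Minimum is 4 at row 1 (w1 leaves); pivot element 3.
Divide row 1 by 3; eliminate column p from the other rows.
Row 2 update in column RHS: 9 − 1·4 = 5.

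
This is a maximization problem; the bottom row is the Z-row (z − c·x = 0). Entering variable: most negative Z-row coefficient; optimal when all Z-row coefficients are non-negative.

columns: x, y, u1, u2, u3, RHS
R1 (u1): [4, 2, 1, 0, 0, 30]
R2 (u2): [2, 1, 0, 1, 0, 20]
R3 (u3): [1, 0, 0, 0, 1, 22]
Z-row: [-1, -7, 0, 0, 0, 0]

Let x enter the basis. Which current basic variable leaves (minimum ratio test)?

u1

Column x entries and ratios — u1: 30/4 = 15/2; u2: 20/2 = 10; u3: 22/1 = 22.
Smallest ratio is 15/2 in the row of u1, so u1 leaves.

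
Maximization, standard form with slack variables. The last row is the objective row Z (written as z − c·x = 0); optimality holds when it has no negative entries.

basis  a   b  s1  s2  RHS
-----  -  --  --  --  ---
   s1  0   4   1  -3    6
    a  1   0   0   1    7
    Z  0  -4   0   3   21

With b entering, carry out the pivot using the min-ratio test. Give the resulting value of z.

Ratio test on column b — row 1: 6/4 = 3/2; row 2: entry 0 ≤ 0. Minimum is 3/2 at row 1 (s1 leaves); pivot element 4.
Pivot on row 1; the Z-row RHS becomes 21 − (-4)·(3/2) = 27.

27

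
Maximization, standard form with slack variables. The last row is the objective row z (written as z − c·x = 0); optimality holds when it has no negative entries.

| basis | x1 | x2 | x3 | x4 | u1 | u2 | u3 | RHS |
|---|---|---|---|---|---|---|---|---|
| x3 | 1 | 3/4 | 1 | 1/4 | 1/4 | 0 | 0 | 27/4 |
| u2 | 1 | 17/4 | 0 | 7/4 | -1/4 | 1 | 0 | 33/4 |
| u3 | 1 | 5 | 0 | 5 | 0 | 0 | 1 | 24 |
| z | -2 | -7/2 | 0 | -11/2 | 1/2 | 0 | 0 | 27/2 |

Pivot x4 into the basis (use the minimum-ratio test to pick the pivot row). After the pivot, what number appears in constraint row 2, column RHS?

33/7

Ratio test on column x4 — row 1: (27/4)/(1/4) = 27; row 2: (33/4)/(7/4) = 33/7; row 3: 24/5 = 24/5. Minimum is 33/7 at row 2 (u2 leaves); pivot element 7/4.
Divide row 2 by 7/4; eliminate column x4 from the other rows.
In the new row 2, the RHS entry is the old entry divided by the pivot: (33/4)/(7/4) = 33/7.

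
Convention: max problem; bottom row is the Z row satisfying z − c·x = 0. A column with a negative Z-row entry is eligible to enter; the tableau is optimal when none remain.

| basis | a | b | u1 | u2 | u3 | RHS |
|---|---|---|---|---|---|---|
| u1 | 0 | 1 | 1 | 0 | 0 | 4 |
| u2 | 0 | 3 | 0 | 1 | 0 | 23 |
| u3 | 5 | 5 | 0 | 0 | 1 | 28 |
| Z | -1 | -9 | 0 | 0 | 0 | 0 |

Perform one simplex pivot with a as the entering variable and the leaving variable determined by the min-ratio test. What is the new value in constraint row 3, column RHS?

Ratio test on column a — row 1: entry 0 ≤ 0; row 2: entry 0 ≤ 0; row 3: 28/5 = 28/5. Minimum is 28/5 at row 3 (u3 leaves); pivot element 5.
Divide row 3 by 5; eliminate column a from the other rows.
In the new row 3, the RHS entry is the old entry divided by the pivot: 28/5 = 28/5.

28/5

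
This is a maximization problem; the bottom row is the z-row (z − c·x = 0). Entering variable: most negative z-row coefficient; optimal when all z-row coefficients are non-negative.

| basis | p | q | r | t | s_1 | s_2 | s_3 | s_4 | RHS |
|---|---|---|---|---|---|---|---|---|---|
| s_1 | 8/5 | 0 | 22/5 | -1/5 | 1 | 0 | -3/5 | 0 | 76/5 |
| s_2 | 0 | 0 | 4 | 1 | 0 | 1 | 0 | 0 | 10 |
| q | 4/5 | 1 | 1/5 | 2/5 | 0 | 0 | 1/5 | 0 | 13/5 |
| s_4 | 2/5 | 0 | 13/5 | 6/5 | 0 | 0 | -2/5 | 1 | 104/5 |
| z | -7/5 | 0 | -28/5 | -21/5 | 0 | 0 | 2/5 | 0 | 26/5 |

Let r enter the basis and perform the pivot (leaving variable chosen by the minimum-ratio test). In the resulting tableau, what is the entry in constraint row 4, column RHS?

Ratio test on column r — row 1: (76/5)/(22/5) = 38/11; row 2: 10/4 = 5/2; row 3: (13/5)/(1/5) = 13; row 4: (104/5)/(13/5) = 8. Minimum is 5/2 at row 2 (s_2 leaves); pivot element 4.
Divide row 2 by 4; eliminate column r from the other rows.
Row 4 update in column RHS: 104/5 − (13/5)·(5/2) = 143/10.

143/10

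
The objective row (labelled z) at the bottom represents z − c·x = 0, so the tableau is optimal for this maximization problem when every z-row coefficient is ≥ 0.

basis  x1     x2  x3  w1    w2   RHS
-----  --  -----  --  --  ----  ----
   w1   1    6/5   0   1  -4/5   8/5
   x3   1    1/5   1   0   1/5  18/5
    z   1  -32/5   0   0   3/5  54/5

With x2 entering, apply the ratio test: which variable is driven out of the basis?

Column x2 entries and ratios — w1: (8/5)/(6/5) = 4/3; x3: (18/5)/(1/5) = 18.
Smallest ratio is 4/3 in the row of w1, so w1 leaves.

w1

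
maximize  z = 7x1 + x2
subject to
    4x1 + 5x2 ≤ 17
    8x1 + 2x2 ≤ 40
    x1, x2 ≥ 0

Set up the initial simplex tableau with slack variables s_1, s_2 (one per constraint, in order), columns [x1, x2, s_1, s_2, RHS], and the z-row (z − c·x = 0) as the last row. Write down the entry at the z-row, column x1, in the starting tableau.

The z-row carries the negated objective coefficients: the x1 entry is -7.

-7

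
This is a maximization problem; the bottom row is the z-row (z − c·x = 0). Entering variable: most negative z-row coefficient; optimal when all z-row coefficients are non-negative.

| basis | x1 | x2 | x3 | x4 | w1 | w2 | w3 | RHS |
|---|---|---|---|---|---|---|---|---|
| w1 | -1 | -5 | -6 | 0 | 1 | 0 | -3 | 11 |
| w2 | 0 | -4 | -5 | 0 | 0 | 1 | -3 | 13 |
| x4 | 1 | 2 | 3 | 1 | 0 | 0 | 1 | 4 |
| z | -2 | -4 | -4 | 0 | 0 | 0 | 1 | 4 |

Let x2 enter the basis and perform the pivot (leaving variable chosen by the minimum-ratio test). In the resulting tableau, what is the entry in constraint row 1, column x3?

Ratio test on column x2 — row 1: entry -5 ≤ 0; row 2: entry -4 ≤ 0; row 3: 4/2 = 2. Minimum is 2 at row 3 (x4 leaves); pivot element 2.
Divide row 3 by 2; eliminate column x2 from the other rows.
Row 1 update in column x3: -6 − (-5)·(3/2) = 3/2.

3/2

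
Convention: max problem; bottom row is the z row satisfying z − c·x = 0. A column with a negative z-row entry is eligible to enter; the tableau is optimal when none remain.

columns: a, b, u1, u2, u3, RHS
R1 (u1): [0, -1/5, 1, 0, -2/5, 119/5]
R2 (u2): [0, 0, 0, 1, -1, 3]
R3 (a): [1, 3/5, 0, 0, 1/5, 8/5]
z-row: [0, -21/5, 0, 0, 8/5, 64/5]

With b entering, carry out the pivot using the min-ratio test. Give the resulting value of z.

Ratio test on column b — row 1: entry -1/5 ≤ 0; row 2: entry 0 ≤ 0; row 3: (8/5)/(3/5) = 8/3. Minimum is 8/3 at row 3 (a leaves); pivot element 3/5.
Pivot on row 3; the z-row RHS becomes 64/5 − (-21/5)·(8/3) = 24.

24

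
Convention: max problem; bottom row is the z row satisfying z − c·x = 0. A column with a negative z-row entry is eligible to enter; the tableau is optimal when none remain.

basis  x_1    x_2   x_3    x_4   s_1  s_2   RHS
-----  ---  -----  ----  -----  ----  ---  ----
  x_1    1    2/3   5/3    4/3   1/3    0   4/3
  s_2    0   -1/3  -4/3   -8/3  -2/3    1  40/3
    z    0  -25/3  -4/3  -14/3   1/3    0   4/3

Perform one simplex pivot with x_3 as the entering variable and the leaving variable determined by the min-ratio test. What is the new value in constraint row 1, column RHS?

Ratio test on column x_3 — row 1: (4/3)/(5/3) = 4/5; row 2: entry -4/3 ≤ 0. Minimum is 4/5 at row 1 (x_1 leaves); pivot element 5/3.
Divide row 1 by 5/3; eliminate column x_3 from the other rows.
In the new row 1, the RHS entry is the old entry divided by the pivot: (4/3)/(5/3) = 4/5.

4/5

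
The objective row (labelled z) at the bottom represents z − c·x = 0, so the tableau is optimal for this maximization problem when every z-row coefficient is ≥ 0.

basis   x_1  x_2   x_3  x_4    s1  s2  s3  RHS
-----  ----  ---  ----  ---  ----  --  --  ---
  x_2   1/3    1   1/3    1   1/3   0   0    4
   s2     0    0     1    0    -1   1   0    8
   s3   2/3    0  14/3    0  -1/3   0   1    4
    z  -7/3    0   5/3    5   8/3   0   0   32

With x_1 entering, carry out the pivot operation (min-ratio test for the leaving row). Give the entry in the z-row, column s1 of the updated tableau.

Ratio test on column x_1 — row 1: 4/(1/3) = 12; row 2: entry 0 ≤ 0; row 3: 4/(2/3) = 6. Minimum is 6 at row 3 (s3 leaves); pivot element 2/3.
Divide row 3 by 2/3; eliminate column x_1 from the other rows.
z-row update in column s1: 8/3 − (-7/3)·(-1/2) = 3/2.

3/2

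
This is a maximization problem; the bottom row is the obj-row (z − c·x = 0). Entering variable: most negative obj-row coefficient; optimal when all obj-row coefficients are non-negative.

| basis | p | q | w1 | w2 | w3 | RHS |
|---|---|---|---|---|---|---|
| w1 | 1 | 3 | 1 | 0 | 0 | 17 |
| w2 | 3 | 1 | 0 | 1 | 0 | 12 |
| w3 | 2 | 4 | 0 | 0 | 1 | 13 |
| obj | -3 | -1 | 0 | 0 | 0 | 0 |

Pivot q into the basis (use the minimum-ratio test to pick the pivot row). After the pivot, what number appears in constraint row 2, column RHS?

35/4

Ratio test on column q — row 1: 17/3 = 17/3; row 2: 12/1 = 12; row 3: 13/4 = 13/4. Minimum is 13/4 at row 3 (w3 leaves); pivot element 4.
Divide row 3 by 4; eliminate column q from the other rows.
Row 2 update in column RHS: 12 − 1·(13/4) = 35/4.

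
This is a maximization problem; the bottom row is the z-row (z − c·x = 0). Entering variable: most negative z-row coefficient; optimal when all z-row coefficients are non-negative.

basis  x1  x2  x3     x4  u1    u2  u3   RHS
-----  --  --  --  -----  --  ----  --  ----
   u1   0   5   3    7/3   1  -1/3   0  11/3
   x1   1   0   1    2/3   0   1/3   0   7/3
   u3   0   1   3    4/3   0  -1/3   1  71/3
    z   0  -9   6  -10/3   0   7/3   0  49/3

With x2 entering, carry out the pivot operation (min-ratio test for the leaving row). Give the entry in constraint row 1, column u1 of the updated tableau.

1/5

Ratio test on column x2 — row 1: (11/3)/5 = 11/15; row 2: entry 0 ≤ 0; row 3: (71/3)/1 = 71/3. Minimum is 11/15 at row 1 (u1 leaves); pivot element 5.
Divide row 1 by 5; eliminate column x2 from the other rows.
In the new row 1, the u1 entry is the old entry divided by the pivot: 1/5 = 1/5.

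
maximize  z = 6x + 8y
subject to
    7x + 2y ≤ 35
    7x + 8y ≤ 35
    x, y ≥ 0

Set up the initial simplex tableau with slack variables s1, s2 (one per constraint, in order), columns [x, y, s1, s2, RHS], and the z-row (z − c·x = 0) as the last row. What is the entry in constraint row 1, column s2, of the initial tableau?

Slack s2 belongs to constraint 2; its column is the unit vector e_2, so the entry in row 1 is 0.

0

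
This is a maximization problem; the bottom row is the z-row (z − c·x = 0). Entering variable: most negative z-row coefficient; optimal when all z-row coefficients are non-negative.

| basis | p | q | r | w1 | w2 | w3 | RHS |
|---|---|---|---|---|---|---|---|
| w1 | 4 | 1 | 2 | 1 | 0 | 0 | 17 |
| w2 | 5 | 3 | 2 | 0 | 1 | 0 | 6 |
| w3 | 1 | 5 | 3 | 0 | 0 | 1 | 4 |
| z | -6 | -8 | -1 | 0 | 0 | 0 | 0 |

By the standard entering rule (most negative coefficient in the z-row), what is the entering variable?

Negative z-row entries: p: -6, q: -8, r: -1.
The most negative is -8 in column q, so q enters.

q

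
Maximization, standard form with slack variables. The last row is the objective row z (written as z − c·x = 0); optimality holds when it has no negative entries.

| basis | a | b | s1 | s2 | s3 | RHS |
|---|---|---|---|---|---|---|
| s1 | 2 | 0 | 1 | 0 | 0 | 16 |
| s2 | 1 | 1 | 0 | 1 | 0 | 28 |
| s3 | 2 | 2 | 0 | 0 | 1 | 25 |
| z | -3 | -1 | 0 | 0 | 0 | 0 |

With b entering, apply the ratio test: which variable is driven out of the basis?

Column b entries and ratios — s1: 0 ≤ 0, skip; s2: 28/1 = 28; s3: 25/2 = 25/2.
Smallest ratio is 25/2 in the row of s3, so s3 leaves.

s3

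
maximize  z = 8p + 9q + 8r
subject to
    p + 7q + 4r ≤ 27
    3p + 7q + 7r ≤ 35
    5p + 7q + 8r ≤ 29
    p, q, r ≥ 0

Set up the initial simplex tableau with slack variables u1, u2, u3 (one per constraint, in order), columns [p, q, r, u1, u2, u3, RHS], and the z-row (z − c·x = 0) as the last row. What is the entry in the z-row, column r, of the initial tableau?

The z-row carries the negated objective coefficients: the r entry is -8.

-8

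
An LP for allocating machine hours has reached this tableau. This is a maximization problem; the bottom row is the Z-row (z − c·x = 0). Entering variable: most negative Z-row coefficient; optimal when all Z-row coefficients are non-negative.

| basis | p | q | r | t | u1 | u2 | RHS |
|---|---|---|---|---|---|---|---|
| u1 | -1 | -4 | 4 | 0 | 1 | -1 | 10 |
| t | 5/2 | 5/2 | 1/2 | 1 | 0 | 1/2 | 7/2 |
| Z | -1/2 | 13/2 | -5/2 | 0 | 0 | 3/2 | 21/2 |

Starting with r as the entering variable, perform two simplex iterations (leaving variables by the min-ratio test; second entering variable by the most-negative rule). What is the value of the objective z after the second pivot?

124/7

Ratio test on column r — row 1: 10/4 = 5/2; row 2: (7/2)/(1/2) = 7. Minimum is 5/2 at row 1 (u1 leaves); pivot element 4.
Pivot on row 1; the Z-row RHS becomes 21/2 − (-5/2)·(5/2) = 67/4.
Next entering variable (most negative Z-row entry -9/8): p.
Ratio test on column p — row 1: entry -1/4 ≤ 0; row 2: (9/4)/(21/8) = 6/7. Minimum is 6/7 at row 2 (t leaves); pivot element 21/8.
After the second pivot the Z-row RHS is 67/4 − (-9/8)·(6/7) = 124/7.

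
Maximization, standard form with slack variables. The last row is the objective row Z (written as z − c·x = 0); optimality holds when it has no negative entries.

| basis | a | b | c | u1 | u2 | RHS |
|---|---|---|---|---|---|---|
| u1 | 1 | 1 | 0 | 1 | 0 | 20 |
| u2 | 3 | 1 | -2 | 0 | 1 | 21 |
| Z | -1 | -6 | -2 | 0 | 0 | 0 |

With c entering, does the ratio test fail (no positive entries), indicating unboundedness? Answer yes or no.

yes

Every constraint-row entry in column c is ≤ 0, so increasing c is unbounded.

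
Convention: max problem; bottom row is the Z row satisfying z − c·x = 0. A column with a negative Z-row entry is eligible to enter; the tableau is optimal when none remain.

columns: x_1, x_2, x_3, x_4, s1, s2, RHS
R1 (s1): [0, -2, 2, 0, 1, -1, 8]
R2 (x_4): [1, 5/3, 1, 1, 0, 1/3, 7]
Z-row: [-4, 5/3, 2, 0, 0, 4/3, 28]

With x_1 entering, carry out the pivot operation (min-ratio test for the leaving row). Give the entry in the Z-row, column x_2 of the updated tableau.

25/3

Ratio test on column x_1 — row 1: entry 0 ≤ 0; row 2: 7/1 = 7. Minimum is 7 at row 2 (x_4 leaves); pivot element 1.
Divide row 2 by 1; eliminate column x_1 from the other rows.
Z-row update in column x_2: 5/3 − (-4)·(5/3) = 25/3.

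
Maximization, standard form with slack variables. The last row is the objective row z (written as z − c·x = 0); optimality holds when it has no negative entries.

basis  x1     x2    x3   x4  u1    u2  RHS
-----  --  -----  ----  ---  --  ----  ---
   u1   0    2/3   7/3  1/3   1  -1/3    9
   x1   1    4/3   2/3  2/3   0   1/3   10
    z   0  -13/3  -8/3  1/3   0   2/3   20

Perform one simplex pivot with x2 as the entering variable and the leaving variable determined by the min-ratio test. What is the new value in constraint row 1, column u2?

-1/2

Ratio test on column x2 — row 1: 9/(2/3) = 27/2; row 2: 10/(4/3) = 15/2. Minimum is 15/2 at row 2 (x1 leaves); pivot element 4/3.
Divide row 2 by 4/3; eliminate column x2 from the other rows.
Row 1 update in column u2: -1/3 − (2/3)·(1/4) = -1/2.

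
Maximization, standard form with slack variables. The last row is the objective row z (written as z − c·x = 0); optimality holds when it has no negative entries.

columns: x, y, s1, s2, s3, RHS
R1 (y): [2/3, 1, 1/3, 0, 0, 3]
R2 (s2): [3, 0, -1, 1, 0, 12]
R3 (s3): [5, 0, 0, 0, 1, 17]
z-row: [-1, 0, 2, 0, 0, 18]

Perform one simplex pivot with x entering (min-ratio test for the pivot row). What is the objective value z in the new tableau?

107/5

Ratio test on column x — row 1: 3/(2/3) = 9/2; row 2: 12/3 = 4; row 3: 17/5 = 17/5. Minimum is 17/5 at row 3 (s3 leaves); pivot element 5.
Pivot on row 3; the z-row RHS becomes 18 − (-1)·(17/5) = 107/5.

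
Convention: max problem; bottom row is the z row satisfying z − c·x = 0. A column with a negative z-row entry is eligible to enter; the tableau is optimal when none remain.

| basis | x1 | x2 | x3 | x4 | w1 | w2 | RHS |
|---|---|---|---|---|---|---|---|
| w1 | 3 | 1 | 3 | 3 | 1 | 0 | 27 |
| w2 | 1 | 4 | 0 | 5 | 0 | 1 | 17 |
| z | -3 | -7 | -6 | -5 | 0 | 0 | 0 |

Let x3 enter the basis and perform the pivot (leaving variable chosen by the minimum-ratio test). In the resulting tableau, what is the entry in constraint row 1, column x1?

1

Ratio test on column x3 — row 1: 27/3 = 9; row 2: entry 0 ≤ 0. Minimum is 9 at row 1 (w1 leaves); pivot element 3.
Divide row 1 by 3; eliminate column x3 from the other rows.
In the new row 1, the x1 entry is the old entry divided by the pivot: 3/3 = 1.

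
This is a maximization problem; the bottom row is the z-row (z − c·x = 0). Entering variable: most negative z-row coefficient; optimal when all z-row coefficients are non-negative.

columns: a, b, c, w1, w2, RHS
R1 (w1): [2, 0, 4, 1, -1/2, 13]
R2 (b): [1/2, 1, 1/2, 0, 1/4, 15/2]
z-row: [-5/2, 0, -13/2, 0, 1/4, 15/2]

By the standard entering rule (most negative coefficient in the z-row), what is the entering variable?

Negative z-row entries: a: -5/2, c: -13/2.
The most negative is -13/2 in column c, so c enters.

c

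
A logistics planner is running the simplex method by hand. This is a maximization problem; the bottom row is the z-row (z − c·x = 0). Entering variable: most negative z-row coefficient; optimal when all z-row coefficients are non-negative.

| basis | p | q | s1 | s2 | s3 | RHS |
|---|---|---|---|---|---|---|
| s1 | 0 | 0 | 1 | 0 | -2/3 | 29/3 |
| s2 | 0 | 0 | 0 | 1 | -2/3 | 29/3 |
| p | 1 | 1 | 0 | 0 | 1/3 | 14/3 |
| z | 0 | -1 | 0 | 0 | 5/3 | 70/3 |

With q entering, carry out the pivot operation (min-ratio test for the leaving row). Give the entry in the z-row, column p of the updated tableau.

1

Ratio test on column q — row 1: entry 0 ≤ 0; row 2: entry 0 ≤ 0; row 3: (14/3)/1 = 14/3. Minimum is 14/3 at row 3 (p leaves); pivot element 1.
Divide row 3 by 1; eliminate column q from the other rows.
z-row update in column p: 0 − (-1)·1 = 1.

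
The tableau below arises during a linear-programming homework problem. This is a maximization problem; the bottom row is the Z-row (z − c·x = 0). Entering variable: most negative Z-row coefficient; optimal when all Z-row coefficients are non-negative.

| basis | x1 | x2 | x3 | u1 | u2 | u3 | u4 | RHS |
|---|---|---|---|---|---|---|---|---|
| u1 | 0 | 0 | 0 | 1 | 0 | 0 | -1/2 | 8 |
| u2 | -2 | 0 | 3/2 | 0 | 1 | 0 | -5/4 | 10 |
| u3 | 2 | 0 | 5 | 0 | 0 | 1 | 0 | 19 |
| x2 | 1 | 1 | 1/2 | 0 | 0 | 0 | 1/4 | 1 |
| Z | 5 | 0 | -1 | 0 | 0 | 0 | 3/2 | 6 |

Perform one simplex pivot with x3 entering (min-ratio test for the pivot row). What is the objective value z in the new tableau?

8

Ratio test on column x3 — row 1: entry 0 ≤ 0; row 2: 10/(3/2) = 20/3; row 3: 19/5 = 19/5; row 4: 1/(1/2) = 2. Minimum is 2 at row 4 (x2 leaves); pivot element 1/2.
Pivot on row 4; the Z-row RHS becomes 6 − (-1)·2 = 8.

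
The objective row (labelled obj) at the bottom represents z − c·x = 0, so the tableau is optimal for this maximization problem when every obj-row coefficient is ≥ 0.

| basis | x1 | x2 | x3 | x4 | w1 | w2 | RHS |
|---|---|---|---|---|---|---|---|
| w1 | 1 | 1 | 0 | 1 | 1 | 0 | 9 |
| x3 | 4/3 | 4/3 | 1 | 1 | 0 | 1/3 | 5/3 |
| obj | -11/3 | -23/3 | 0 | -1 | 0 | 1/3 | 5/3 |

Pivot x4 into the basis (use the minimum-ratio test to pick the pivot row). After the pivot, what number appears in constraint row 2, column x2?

4/3

Ratio test on column x4 — row 1: 9/1 = 9; row 2: (5/3)/1 = 5/3. Minimum is 5/3 at row 2 (x3 leaves); pivot element 1.
Divide row 2 by 1; eliminate column x4 from the other rows.
In the new row 2, the x2 entry is the old entry divided by the pivot: (4/3)/1 = 4/3.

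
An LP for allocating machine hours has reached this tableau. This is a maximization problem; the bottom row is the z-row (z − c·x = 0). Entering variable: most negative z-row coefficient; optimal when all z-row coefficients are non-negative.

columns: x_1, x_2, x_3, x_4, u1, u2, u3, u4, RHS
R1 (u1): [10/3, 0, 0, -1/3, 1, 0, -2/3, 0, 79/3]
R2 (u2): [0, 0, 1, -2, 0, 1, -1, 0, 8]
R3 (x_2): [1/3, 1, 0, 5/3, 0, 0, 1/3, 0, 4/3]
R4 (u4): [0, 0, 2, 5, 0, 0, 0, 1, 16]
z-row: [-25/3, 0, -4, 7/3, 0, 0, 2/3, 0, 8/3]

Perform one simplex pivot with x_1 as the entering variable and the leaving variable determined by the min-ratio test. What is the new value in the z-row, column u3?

Ratio test on column x_1 — row 1: (79/3)/(10/3) = 79/10; row 2: entry 0 ≤ 0; row 3: (4/3)/(1/3) = 4; row 4: entry 0 ≤ 0. Minimum is 4 at row 3 (x_2 leaves); pivot element 1/3.
Divide row 3 by 1/3; eliminate column x_1 from the other rows.
z-row update in column u3: 2/3 − (-25/3)·1 = 9.

9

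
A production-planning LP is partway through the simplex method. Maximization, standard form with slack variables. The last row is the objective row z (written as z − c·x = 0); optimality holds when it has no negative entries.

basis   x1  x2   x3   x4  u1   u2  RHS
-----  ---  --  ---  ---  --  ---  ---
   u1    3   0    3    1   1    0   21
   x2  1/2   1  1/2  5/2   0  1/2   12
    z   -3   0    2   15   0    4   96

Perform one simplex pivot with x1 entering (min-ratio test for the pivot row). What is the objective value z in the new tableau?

117

Ratio test on column x1 — row 1: 21/3 = 7; row 2: 12/(1/2) = 24. Minimum is 7 at row 1 (u1 leaves); pivot element 3.
Pivot on row 1; the z-row RHS becomes 96 − (-3)·7 = 117.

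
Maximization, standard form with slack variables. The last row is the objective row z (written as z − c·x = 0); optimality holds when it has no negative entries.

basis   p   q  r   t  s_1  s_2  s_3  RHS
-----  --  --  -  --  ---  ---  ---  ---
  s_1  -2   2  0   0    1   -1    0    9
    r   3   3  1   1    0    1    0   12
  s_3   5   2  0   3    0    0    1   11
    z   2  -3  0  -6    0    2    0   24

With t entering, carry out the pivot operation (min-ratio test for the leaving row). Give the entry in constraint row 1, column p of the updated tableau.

Ratio test on column t — row 1: entry 0 ≤ 0; row 2: 12/1 = 12; row 3: 11/3 = 11/3. Minimum is 11/3 at row 3 (s_3 leaves); pivot element 3.
Divide row 3 by 3; eliminate column t from the other rows.
Row 1 update in column p: -2 − 0·(5/3) = -2.

-2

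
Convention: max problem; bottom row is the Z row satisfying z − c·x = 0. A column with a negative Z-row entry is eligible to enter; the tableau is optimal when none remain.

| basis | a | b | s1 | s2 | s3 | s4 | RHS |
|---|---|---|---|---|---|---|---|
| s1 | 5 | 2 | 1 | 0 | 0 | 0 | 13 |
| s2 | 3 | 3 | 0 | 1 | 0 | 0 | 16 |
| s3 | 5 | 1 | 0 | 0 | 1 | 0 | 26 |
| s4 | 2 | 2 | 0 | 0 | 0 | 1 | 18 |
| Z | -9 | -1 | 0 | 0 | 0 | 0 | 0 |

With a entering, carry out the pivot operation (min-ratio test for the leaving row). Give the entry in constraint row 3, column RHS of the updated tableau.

13

Ratio test on column a — row 1: 13/5 = 13/5; row 2: 16/3 = 16/3; row 3: 26/5 = 26/5; row 4: 18/2 = 9. Minimum is 13/5 at row 1 (s1 leaves); pivot element 5.
Divide row 1 by 5; eliminate column a from the other rows.
Row 3 update in column RHS: 26 − 5·(13/5) = 13.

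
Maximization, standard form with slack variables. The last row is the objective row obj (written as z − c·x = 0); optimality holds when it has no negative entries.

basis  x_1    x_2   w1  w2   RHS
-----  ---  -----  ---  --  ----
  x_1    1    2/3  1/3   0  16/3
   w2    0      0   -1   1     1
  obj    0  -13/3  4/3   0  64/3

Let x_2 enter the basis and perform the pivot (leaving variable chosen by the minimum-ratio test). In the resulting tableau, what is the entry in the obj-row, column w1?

Ratio test on column x_2 — row 1: (16/3)/(2/3) = 8; row 2: entry 0 ≤ 0. Minimum is 8 at row 1 (x_1 leaves); pivot element 2/3.
Divide row 1 by 2/3; eliminate column x_2 from the other rows.
obj-row update in column w1: 4/3 − (-13/3)·(1/2) = 7/2.

7/2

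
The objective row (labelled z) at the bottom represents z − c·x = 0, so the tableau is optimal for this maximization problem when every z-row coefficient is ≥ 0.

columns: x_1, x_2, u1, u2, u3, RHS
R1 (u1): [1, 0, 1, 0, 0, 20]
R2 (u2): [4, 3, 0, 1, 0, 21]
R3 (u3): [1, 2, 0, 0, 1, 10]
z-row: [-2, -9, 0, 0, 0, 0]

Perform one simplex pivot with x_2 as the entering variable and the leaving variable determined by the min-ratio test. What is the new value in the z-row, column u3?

9/2

Ratio test on column x_2 — row 1: entry 0 ≤ 0; row 2: 21/3 = 7; row 3: 10/2 = 5. Minimum is 5 at row 3 (u3 leaves); pivot element 2.
Divide row 3 by 2; eliminate column x_2 from the other rows.
z-row update in column u3: 0 − (-9)·(1/2) = 9/2.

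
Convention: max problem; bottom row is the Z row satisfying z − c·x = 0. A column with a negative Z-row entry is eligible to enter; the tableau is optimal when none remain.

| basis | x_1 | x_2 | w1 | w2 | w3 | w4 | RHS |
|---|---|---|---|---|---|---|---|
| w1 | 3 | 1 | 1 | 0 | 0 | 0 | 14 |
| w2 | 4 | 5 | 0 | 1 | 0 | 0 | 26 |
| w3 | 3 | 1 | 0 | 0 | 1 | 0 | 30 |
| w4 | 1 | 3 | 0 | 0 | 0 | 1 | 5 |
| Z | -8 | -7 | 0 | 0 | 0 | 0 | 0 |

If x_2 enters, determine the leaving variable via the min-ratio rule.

Column x_2 entries and ratios — w1: 14/1 = 14; w2: 26/5 = 26/5; w3: 30/1 = 30; w4: 5/3 = 5/3.
Smallest ratio is 5/3 in the row of w4, so w4 leaves.

w4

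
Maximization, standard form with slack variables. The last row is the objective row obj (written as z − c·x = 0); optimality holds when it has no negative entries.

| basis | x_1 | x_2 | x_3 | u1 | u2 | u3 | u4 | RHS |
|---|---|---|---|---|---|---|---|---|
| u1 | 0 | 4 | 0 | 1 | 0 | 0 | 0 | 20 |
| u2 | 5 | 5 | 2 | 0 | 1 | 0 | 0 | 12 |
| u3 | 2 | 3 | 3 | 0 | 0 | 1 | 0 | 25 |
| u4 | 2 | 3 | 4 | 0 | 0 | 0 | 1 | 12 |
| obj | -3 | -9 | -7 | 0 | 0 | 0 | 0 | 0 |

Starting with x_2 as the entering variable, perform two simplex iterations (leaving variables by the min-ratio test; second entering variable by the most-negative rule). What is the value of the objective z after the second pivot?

Ratio test on column x_2 — row 1: 20/4 = 5; row 2: 12/5 = 12/5; row 3: 25/3 = 25/3; row 4: 12/3 = 4. Minimum is 12/5 at row 2 (u2 leaves); pivot element 5.
Pivot on row 2; the obj-row RHS becomes 0 − (-9)·(12/5) = 108/5.
Next entering variable (most negative obj-row entry -17/5): x_3.
Ratio test on column x_3 — row 1: entry -8/5 ≤ 0; row 2: (12/5)/(2/5) = 6; row 3: (89/5)/(9/5) = 89/9; row 4: (24/5)/(14/5) = 12/7. Minimum is 12/7 at row 4 (u4 leaves); pivot element 14/5.
After the second pivot the obj-row RHS is 108/5 − (-17/5)·(12/7) = 192/7.

192/7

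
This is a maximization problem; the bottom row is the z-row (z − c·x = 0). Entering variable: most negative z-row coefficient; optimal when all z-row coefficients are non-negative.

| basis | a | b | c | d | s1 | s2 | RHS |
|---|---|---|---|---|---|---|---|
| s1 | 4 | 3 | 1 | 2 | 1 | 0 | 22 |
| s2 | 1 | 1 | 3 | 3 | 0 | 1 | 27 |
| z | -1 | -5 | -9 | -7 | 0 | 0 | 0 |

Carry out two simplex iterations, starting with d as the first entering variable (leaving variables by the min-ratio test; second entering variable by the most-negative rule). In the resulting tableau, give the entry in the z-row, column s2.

11/7

Ratio test on column d — row 1: 22/2 = 11; row 2: 27/3 = 9. Minimum is 9 at row 2 (s2 leaves); pivot element 3.
Divide row 2 by 3; eliminate column d from the other rows.
Second iteration: most negative z-row entry is -8/3 in column b, so b enters.
Ratio test on column b — row 1: 4/(7/3) = 12/7; row 2: 9/(1/3) = 27. Minimum is 12/7 at row 1 (s1 leaves); pivot element 7/3.
Divide row 1 by 7/3; eliminate column b from the other rows.
After both pivots, the entry at the z-row, column s2 is 11/7.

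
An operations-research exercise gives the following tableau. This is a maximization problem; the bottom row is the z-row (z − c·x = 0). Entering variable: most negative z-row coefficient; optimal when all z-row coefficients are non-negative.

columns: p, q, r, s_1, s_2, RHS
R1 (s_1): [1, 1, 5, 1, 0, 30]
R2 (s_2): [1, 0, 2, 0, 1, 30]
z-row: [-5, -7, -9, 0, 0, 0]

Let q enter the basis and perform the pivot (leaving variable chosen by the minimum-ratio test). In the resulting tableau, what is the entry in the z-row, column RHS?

210

Ratio test on column q — row 1: 30/1 = 30; row 2: entry 0 ≤ 0. Minimum is 30 at row 1 (s_1 leaves); pivot element 1.
Divide row 1 by 1; eliminate column q from the other rows.
z-row update in column RHS: 0 − (-7)·30 = 210.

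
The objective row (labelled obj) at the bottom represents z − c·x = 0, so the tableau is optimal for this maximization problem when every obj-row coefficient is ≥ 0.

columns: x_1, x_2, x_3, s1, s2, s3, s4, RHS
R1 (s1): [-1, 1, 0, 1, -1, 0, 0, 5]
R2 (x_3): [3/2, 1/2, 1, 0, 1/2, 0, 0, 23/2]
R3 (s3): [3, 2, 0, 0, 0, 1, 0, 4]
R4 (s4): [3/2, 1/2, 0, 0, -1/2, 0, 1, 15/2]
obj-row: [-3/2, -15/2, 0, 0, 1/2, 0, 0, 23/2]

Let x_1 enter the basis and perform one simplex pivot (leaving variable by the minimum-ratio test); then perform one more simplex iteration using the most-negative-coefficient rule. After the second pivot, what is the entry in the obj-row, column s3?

Ratio test on column x_1 — row 1: entry -1 ≤ 0; row 2: (23/2)/(3/2) = 23/3; row 3: 4/3 = 4/3; row 4: (15/2)/(3/2) = 5. Minimum is 4/3 at row 3 (s3 leaves); pivot element 3.
Divide row 3 by 3; eliminate column x_1 from the other rows.
Second iteration: most negative obj-row entry is -13/2 in column x_2, so x_2 enters.
Ratio test on column x_2 — row 1: (19/3)/(5/3) = 19/5; row 2: entry -1/2 ≤ 0; row 3: (4/3)/(2/3) = 2; row 4: entry -1/2 ≤ 0. Minimum is 2 at row 3 (x_1 leaves); pivot element 2/3.
Divide row 3 by 2/3; eliminate column x_2 from the other rows.
After both pivots, the entry at the obj-row, column s3 is 15/4.

15/4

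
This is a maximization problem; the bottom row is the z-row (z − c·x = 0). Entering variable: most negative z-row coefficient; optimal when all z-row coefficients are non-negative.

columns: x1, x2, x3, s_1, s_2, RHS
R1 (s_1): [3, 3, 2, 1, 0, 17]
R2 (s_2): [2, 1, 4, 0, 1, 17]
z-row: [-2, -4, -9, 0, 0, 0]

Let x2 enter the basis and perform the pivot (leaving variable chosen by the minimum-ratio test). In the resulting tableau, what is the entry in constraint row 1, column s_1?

1/3

Ratio test on column x2 — row 1: 17/3 = 17/3; row 2: 17/1 = 17. Minimum is 17/3 at row 1 (s_1 leaves); pivot element 3.
Divide row 1 by 3; eliminate column x2 from the other rows.
In the new row 1, the s_1 entry is the old entry divided by the pivot: 1/3 = 1/3.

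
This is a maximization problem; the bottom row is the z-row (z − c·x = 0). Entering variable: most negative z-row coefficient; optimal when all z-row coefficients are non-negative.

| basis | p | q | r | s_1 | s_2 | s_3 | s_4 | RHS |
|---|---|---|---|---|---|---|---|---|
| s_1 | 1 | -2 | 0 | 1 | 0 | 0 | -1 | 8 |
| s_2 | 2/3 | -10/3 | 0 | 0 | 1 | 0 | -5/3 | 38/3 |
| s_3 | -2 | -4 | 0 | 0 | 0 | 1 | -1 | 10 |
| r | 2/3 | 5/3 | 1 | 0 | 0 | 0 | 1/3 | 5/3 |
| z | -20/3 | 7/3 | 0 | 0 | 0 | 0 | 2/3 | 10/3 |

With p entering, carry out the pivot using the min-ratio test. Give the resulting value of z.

20

Ratio test on column p — row 1: 8/1 = 8; row 2: (38/3)/(2/3) = 19; row 3: entry -2 ≤ 0; row 4: (5/3)/(2/3) = 5/2. Minimum is 5/2 at row 4 (r leaves); pivot element 2/3.
Pivot on row 4; the z-row RHS becomes 10/3 − (-20/3)·(5/2) = 20.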